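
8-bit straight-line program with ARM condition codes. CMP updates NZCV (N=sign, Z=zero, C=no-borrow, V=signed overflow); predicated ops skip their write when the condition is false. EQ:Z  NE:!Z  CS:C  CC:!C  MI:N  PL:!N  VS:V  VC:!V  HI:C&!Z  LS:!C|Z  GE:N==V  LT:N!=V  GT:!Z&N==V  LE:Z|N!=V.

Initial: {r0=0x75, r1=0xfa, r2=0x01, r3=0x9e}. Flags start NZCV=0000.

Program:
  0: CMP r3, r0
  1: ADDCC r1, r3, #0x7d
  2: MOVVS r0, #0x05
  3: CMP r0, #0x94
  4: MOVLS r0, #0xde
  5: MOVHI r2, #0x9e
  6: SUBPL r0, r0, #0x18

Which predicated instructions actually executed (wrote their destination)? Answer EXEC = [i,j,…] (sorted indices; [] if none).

[0] flags=0011 → (cmp)
[1] flags=0011 CC?F → skip
[2] flags=0011 VS?T → r0=0x05
[3] flags=0000 → (cmp)
[4] flags=0000 LS?T → r0=0xde
[5] flags=0000 HI?F → skip
[6] flags=0000 PL?T → r0=0xc6

EXEC = [2,4,6]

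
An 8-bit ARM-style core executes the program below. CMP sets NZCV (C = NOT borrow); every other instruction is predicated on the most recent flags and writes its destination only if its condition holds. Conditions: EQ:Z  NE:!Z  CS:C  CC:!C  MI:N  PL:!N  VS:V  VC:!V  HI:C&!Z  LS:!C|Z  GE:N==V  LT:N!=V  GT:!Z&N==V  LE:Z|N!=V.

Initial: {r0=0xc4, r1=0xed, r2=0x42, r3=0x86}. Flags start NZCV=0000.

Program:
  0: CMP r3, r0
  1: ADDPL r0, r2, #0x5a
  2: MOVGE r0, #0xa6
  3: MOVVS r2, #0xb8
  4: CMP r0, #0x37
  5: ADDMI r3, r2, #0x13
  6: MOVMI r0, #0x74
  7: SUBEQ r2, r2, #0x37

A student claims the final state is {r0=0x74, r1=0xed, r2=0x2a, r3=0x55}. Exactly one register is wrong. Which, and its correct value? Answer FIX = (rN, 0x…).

0: ✓ CMP  NZCV=1000
1: · ADDPL
2: · MOVGE
3: · MOVVS
4: ✓ CMP  NZCV=1010
5: ✓ ADDMI  r3←0x55
6: ✓ MOVMI  r0←0x74
7: · SUBEQ

FIX = (r2, 0x42)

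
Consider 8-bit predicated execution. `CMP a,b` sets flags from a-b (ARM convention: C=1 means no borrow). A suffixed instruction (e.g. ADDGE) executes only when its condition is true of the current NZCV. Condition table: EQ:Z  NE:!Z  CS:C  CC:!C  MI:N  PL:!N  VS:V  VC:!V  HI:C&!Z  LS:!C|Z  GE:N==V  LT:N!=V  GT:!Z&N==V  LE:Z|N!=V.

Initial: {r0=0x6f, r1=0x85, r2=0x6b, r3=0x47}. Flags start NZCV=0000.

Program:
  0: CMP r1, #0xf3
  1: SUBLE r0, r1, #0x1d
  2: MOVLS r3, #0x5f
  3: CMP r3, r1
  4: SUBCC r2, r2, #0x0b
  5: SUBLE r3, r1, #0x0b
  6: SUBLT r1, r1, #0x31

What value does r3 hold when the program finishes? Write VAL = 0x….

[0] flags=1000 → (cmp)
[1] flags=1000 LE?T → r0=0x68
[2] flags=1000 LS?T → r3=0x5f
[3] flags=1001 → (cmp)
[4] flags=1001 CC?T → r2=0x60
[5] flags=1001 LE?F → skip
[6] flags=1001 LT?F → skip

VAL = 0x5f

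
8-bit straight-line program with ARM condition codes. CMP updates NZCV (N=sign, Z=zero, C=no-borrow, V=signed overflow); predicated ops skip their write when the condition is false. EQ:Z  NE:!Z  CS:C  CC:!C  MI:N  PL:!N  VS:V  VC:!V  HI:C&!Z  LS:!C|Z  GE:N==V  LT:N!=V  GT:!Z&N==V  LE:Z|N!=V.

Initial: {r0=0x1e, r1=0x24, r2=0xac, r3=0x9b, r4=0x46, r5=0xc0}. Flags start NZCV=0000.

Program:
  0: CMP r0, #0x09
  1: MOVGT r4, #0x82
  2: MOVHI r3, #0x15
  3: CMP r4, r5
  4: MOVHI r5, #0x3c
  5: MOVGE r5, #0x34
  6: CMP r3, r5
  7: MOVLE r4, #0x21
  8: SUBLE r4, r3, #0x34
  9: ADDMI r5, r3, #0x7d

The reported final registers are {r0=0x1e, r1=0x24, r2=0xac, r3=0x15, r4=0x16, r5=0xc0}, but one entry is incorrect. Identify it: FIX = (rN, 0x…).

FIX = (r4, 0x82)

0: ✓ CMP  NZCV=0010
1: ✓ MOVGT  r4←0x82
2: ✓ MOVHI  r3←0x15
3: ✓ CMP  NZCV=1000
4: · MOVHI
5: · MOVGE
6: ✓ CMP  NZCV=0000
7: · MOVLE
8: · SUBLE
9: · ADDMI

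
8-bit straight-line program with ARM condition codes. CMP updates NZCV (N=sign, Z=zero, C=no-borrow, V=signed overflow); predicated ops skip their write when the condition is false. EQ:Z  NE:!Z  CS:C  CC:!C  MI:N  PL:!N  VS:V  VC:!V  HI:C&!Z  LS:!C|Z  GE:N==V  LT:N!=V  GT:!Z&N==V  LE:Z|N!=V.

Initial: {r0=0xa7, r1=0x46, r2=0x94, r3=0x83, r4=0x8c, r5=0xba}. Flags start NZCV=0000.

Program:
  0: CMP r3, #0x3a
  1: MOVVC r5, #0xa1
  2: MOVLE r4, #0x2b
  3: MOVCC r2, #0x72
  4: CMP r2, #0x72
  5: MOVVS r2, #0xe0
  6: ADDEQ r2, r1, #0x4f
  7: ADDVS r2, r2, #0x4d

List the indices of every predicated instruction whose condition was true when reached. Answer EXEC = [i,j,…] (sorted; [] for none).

EXEC = [2,5,7]

0: ✓ CMP  NZCV=0011
1: · MOVVC
2: ✓ MOVLE  r4←0x2b
3: · MOVCC
4: ✓ CMP  NZCV=0011
5: ✓ MOVVS  r2←0xe0
6: · ADDEQ
7: ✓ ADDVS  r2←0x2d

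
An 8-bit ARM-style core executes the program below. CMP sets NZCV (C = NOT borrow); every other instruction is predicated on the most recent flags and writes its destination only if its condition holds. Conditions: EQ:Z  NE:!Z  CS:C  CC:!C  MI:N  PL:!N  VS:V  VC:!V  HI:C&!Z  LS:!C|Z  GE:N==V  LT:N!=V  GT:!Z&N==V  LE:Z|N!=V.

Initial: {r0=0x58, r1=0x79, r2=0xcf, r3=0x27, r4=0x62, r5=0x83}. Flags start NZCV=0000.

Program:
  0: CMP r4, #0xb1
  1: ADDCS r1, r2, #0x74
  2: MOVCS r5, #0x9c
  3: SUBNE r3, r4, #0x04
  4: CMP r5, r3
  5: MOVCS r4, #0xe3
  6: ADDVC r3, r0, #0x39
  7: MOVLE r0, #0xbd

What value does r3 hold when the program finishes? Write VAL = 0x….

VAL = 0x5e

0: ✓ CMP  NZCV=1001
1: · ADDCS
2: · MOVCS
3: ✓ SUBNE  r3←0x5e
4: ✓ CMP  NZCV=0011
5: ✓ MOVCS  r4←0xe3
6: · ADDVC
7: ✓ MOVLE  r0←0xbd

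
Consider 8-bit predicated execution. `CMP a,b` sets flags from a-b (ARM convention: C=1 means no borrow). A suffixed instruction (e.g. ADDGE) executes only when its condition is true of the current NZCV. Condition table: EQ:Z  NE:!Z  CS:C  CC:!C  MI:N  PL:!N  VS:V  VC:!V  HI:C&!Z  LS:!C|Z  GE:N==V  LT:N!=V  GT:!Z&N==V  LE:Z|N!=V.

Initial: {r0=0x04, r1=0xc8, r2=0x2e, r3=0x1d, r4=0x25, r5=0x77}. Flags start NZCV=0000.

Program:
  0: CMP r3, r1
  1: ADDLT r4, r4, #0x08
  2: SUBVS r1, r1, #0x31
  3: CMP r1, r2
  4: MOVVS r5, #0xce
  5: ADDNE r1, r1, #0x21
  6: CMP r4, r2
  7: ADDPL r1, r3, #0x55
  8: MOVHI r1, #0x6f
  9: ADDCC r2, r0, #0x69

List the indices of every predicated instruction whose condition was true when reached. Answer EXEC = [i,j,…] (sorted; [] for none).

EXEC = [5,9]

0: ✓ CMP  NZCV=0000
1: · ADDLT
2: · SUBVS
3: ✓ CMP  NZCV=1010
4: · MOVVS
5: ✓ ADDNE  r1←0xe9
6: ✓ CMP  NZCV=1000
7: · ADDPL
8: · MOVHI
9: ✓ ADDCC  r2←0x6d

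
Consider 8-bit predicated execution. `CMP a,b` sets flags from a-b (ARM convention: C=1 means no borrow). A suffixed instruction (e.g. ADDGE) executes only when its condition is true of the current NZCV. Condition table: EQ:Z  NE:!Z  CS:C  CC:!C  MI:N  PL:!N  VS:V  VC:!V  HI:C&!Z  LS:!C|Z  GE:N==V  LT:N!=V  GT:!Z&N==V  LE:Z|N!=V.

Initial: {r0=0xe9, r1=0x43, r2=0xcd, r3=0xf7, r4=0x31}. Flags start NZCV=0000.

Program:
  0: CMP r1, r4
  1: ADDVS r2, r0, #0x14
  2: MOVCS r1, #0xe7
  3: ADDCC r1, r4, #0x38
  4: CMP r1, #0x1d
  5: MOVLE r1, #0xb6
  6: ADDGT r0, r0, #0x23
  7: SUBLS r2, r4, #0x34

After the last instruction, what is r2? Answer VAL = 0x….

VAL = 0xcd

0: ✓ CMP  NZCV=0010
1: · ADDVS
2: ✓ MOVCS  r1←0xe7
3: · ADDCC
4: ✓ CMP  NZCV=1010
5: ✓ MOVLE  r1←0xb6
6: · ADDGT
7: · SUBLS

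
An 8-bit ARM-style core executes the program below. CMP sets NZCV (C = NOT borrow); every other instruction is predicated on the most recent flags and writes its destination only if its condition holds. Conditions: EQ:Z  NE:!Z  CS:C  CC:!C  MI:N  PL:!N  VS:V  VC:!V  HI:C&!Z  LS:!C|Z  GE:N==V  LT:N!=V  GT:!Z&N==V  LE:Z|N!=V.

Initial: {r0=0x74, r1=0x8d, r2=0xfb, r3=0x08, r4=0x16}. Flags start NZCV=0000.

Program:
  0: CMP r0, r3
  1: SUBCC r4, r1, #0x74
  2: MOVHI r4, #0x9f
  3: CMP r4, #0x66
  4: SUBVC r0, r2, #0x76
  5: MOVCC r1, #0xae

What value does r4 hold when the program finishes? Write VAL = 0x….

[0] flags=0010 → (cmp)
[1] flags=0010 CC?F → skip
[2] flags=0010 HI?T → r4=0x9f
[3] flags=0011 → (cmp)
[4] flags=0011 VC?F → skip
[5] flags=0011 CC?F → skip

VAL = 0x9f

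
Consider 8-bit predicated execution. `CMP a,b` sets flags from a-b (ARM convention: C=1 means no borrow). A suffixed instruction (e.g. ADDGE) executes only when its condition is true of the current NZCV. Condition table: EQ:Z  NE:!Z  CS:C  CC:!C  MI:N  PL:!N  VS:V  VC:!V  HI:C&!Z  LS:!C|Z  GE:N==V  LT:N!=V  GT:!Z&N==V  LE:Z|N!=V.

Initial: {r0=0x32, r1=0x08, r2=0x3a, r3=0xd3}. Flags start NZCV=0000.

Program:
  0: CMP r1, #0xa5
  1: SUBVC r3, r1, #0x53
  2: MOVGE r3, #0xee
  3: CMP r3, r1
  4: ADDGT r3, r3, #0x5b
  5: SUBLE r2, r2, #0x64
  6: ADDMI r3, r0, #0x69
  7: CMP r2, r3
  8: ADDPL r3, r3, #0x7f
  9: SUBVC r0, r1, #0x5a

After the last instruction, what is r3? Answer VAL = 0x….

VAL = 0x1a

0: ✓ CMP  NZCV=0000
1: ✓ SUBVC  r3←0xb5
2: ✓ MOVGE  r3←0xee
3: ✓ CMP  NZCV=1010
4: · ADDGT
5: ✓ SUBLE  r2←0xd6
6: ✓ ADDMI  r3←0x9b
7: ✓ CMP  NZCV=0010
8: ✓ ADDPL  r3←0x1a
9: ✓ SUBVC  r0←0xae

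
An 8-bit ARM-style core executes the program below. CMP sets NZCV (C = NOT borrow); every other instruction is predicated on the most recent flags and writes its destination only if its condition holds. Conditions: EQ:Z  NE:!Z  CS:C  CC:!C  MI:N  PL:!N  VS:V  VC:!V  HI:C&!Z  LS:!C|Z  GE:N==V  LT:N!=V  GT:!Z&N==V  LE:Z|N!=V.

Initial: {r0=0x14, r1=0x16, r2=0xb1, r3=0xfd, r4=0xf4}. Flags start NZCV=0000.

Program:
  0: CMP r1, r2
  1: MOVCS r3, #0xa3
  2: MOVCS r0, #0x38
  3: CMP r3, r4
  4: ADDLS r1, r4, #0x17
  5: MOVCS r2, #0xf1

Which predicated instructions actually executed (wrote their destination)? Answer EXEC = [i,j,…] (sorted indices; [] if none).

[0] flags=0000 → (cmp)
[1] flags=0000 CS?F → skip
[2] flags=0000 CS?F → skip
[3] flags=0010 → (cmp)
[4] flags=0010 LS?F → skip
[5] flags=0010 CS?T → r2=0xf1

EXEC = [5]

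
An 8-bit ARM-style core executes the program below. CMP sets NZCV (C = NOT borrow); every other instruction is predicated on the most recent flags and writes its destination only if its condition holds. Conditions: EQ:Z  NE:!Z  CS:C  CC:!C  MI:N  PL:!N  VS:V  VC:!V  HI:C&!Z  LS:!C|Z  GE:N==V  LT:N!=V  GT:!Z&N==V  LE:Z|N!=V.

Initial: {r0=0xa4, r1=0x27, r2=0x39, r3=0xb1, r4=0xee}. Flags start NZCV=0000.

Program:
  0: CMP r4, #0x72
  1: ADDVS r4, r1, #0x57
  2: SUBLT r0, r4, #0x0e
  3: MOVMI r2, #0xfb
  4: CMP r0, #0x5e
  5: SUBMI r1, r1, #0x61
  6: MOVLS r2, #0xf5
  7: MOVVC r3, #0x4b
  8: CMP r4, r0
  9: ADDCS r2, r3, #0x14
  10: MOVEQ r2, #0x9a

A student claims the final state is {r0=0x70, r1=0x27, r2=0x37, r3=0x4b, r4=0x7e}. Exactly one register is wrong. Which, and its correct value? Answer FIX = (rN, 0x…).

[0] flags=0011 → (cmp)
[1] flags=0011 VS?T → r4=0x7e
[2] flags=0011 LT?T → r0=0x70
[3] flags=0011 MI?F → skip
[4] flags=0010 → (cmp)
[5] flags=0010 MI?F → skip
[6] flags=0010 LS?F → skip
[7] flags=0010 VC?T → r3=0x4b
[8] flags=0010 → (cmp)
[9] flags=0010 CS?T → r2=0x5f
[10] flags=0010 EQ?F → skip

FIX = (r2, 0x5f)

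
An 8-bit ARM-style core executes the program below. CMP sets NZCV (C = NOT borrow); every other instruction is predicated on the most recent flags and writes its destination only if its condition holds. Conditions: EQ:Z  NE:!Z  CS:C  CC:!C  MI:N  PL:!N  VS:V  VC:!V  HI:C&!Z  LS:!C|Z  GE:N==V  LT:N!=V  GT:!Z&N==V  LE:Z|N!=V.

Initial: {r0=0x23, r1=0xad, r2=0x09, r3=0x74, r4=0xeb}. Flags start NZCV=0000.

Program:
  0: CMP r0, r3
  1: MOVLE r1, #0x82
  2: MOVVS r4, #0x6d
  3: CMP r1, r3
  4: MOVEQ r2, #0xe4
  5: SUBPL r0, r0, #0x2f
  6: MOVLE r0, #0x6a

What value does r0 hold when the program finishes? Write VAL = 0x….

VAL = 0x6a

[0] flags=1000 → (cmp)
[1] flags=1000 LE?T → r1=0x82
[2] flags=1000 VS?F → skip
[3] flags=0011 → (cmp)
[4] flags=0011 EQ?F → skip
[5] flags=0011 PL?T → r0=0xf4
[6] flags=0011 LE?T → r0=0x6a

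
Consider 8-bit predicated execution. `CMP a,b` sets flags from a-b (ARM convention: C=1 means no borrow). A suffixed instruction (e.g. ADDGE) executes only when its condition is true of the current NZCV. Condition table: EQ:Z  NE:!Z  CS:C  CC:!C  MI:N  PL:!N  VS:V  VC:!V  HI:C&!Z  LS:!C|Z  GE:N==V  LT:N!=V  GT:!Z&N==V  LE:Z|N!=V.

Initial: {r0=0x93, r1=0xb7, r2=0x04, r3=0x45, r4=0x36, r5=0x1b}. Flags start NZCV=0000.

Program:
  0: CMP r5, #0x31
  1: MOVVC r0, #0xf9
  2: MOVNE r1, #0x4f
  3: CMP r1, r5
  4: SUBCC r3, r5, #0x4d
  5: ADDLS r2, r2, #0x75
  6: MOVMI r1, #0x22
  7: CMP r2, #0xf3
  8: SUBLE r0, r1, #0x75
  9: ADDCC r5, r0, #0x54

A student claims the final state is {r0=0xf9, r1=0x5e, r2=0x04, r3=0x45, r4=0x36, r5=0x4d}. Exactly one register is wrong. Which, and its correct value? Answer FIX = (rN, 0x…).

FIX = (r1, 0x4f)

0: ✓ CMP  NZCV=1000
1: ✓ MOVVC  r0←0xf9
2: ✓ MOVNE  r1←0x4f
3: ✓ CMP  NZCV=0010
4: · SUBCC
5: · ADDLS
6: · MOVMI
7: ✓ CMP  NZCV=0000
8: · SUBLE
9: ✓ ADDCC  r5←0x4d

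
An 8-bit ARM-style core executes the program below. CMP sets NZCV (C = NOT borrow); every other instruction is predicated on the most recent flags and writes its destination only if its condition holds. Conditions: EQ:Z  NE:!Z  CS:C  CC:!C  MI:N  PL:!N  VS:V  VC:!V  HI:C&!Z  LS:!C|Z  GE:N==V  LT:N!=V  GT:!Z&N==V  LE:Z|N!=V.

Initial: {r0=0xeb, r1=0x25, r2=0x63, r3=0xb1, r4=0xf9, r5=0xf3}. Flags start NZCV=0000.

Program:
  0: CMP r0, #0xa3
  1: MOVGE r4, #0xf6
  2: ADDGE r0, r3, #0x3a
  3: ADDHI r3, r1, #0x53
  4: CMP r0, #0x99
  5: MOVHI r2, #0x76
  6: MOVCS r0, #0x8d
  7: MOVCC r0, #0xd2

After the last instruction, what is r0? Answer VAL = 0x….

VAL = 0x8d

[0] flags=0010 → (cmp)
[1] flags=0010 GE?T → r4=0xf6
[2] flags=0010 GE?T → r0=0xeb
[3] flags=0010 HI?T → r3=0x78
[4] flags=0010 → (cmp)
[5] flags=0010 HI?T → r2=0x76
[6] flags=0010 CS?T → r0=0x8d
[7] flags=0010 CC?F → skip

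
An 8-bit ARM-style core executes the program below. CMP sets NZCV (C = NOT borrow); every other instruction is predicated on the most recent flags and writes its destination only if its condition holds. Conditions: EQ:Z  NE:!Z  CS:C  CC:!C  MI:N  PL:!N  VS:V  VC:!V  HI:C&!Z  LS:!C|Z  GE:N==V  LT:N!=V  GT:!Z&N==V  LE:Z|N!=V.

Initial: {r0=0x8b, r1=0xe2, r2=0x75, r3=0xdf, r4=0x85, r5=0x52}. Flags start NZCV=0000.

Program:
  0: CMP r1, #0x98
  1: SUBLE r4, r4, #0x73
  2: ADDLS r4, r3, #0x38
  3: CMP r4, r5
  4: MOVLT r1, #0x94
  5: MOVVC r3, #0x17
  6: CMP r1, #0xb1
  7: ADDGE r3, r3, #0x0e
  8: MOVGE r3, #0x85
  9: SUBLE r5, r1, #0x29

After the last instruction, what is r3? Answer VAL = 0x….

0: ✓ CMP  NZCV=0010
1: · SUBLE
2: · ADDLS
3: ✓ CMP  NZCV=0011
4: ✓ MOVLT  r1←0x94
5: · MOVVC
6: ✓ CMP  NZCV=1000
7: · ADDGE
8: · MOVGE
9: ✓ SUBLE  r5←0x6b

VAL = 0xdf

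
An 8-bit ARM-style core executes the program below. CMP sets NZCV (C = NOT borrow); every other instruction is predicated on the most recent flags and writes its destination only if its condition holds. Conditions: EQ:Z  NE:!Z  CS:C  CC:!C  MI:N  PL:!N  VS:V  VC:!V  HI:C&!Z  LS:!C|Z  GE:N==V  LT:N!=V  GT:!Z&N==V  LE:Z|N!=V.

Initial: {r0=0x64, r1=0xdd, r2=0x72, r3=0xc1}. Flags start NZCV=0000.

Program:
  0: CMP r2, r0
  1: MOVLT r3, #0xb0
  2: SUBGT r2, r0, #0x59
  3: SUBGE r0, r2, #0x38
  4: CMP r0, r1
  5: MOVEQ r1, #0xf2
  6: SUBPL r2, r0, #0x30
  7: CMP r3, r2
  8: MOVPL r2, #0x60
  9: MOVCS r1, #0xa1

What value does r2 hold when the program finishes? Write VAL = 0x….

VAL = 0x0b

[0] flags=0010 → (cmp)
[1] flags=0010 LT?F → skip
[2] flags=0010 GT?T → r2=0x0b
[3] flags=0010 GE?T → r0=0xd3
[4] flags=1000 → (cmp)
[5] flags=1000 EQ?F → skip
[6] flags=1000 PL?F → skip
[7] flags=1010 → (cmp)
[8] flags=1010 PL?F → skip
[9] flags=1010 CS?T → r1=0xa1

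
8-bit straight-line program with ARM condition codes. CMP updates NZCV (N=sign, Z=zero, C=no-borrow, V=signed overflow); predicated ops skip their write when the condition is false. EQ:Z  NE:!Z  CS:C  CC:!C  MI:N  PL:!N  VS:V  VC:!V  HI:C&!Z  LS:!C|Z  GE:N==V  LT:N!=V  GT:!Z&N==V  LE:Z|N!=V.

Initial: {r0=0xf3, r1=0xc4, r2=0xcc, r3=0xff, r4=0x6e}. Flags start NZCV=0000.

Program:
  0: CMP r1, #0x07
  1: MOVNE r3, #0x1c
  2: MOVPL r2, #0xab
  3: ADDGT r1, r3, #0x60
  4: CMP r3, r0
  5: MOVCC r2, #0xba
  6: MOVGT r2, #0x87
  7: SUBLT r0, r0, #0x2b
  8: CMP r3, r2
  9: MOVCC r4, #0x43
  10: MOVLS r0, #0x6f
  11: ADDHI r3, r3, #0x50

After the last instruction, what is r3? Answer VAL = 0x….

VAL = 0x1c

[0] flags=1010 → (cmp)
[1] flags=1010 NE?T → r3=0x1c
[2] flags=1010 PL?F → skip
[3] flags=1010 GT?F → skip
[4] flags=0000 → (cmp)
[5] flags=0000 CC?T → r2=0xba
[6] flags=0000 GT?T → r2=0x87
[7] flags=0000 LT?F → skip
[8] flags=1001 → (cmp)
[9] flags=1001 CC?T → r4=0x43
[10] flags=1001 LS?T → r0=0x6f
[11] flags=1001 HI?F → skip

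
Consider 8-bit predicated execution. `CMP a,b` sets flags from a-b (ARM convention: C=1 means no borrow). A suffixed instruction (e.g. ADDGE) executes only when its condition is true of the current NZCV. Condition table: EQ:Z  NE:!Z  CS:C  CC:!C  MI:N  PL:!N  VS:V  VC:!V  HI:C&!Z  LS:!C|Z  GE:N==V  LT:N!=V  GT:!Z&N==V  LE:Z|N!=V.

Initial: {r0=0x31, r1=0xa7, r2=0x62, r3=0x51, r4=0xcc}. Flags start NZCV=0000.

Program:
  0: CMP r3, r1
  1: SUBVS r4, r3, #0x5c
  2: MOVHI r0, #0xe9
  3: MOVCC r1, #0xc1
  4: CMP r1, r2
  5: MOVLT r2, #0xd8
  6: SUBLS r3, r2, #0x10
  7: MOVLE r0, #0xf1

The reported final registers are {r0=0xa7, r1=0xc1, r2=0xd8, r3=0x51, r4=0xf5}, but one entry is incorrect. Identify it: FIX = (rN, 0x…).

FIX = (r0, 0xf1)

0: ✓ CMP  NZCV=1001
1: ✓ SUBVS  r4←0xf5
2: · MOVHI
3: ✓ MOVCC  r1←0xc1
4: ✓ CMP  NZCV=0011
5: ✓ MOVLT  r2←0xd8
6: · SUBLS
7: ✓ MOVLE  r0←0xf1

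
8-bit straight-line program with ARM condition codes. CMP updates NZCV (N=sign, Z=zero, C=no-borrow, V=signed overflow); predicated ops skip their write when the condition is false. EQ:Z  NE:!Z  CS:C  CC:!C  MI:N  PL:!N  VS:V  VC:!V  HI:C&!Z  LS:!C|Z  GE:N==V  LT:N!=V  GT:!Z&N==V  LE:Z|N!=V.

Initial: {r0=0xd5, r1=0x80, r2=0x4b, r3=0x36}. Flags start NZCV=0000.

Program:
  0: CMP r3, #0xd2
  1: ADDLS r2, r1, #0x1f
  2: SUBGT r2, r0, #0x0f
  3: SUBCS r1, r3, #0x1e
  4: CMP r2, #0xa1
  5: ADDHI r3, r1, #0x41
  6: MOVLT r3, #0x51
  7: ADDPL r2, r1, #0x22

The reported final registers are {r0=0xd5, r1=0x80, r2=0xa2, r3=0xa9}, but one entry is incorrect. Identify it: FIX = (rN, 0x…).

FIX = (r3, 0xc1)

[0] flags=0000 → (cmp)
[1] flags=0000 LS?T → r2=0x9f
[2] flags=0000 GT?T → r2=0xc6
[3] flags=0000 CS?F → skip
[4] flags=0010 → (cmp)
[5] flags=0010 HI?T → r3=0xc1
[6] flags=0010 LT?F → skip
[7] flags=0010 PL?T → r2=0xa2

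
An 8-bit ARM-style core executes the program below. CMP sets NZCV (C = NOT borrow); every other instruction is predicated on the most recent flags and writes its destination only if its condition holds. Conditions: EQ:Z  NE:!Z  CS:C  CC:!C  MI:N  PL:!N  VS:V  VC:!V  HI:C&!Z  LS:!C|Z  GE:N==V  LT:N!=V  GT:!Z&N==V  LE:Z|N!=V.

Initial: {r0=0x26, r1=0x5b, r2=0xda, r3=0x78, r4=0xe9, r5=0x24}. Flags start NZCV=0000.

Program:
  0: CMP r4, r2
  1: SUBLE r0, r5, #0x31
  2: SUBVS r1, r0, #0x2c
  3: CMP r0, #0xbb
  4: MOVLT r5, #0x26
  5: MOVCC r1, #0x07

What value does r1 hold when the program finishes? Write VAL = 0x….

0: ✓ CMP  NZCV=0010
1: · SUBLE
2: · SUBVS
3: ✓ CMP  NZCV=0000
4: · MOVLT
5: ✓ MOVCC  r1←0x07

VAL = 0x07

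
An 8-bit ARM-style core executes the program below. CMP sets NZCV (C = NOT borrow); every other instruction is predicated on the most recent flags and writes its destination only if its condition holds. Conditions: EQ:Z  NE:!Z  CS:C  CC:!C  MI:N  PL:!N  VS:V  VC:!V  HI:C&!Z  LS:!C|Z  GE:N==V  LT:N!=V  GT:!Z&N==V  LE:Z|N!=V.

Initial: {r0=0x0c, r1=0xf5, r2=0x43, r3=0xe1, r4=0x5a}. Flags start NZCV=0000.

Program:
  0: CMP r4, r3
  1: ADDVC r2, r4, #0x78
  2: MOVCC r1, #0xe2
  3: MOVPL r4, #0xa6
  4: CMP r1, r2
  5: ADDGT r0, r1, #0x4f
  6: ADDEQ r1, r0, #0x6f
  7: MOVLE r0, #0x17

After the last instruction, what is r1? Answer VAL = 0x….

VAL = 0xe2

[0] flags=0000 → (cmp)
[1] flags=0000 VC?T → r2=0xd2
[2] flags=0000 CC?T → r1=0xe2
[3] flags=0000 PL?T → r4=0xa6
[4] flags=0010 → (cmp)
[5] flags=0010 GT?T → r0=0x31
[6] flags=0010 EQ?F → skip
[7] flags=0010 LE?F → skip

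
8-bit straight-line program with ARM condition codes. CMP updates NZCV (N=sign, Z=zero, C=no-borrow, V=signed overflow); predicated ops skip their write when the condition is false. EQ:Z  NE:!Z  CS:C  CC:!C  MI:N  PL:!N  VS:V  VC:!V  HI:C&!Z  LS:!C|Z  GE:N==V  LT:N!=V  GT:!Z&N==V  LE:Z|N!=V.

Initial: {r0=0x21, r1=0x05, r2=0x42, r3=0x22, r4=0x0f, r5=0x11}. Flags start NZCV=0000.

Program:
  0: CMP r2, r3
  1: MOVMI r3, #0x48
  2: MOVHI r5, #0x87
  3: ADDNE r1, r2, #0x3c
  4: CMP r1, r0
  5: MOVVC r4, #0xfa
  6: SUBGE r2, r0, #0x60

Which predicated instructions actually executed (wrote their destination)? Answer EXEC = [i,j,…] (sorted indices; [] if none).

[0] flags=0010 → (cmp)
[1] flags=0010 MI?F → skip
[2] flags=0010 HI?T → r5=0x87
[3] flags=0010 NE?T → r1=0x7e
[4] flags=0010 → (cmp)
[5] flags=0010 VC?T → r4=0xfa
[6] flags=0010 GE?T → r2=0xc1

EXEC = [2,3,5,6]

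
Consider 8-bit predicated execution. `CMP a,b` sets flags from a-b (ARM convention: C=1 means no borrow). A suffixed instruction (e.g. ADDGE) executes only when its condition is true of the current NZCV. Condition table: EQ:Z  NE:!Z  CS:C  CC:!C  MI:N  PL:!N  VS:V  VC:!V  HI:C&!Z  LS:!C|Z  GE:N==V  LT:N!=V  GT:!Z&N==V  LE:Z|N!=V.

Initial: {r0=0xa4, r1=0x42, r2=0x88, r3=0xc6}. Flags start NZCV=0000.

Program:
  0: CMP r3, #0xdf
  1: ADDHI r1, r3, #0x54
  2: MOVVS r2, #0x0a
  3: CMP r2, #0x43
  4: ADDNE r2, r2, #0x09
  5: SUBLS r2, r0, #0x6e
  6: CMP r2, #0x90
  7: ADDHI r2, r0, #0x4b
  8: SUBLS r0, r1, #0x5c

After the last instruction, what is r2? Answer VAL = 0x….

VAL = 0xef

0: ✓ CMP  NZCV=1000
1: · ADDHI
2: · MOVVS
3: ✓ CMP  NZCV=0011
4: ✓ ADDNE  r2←0x91
5: · SUBLS
6: ✓ CMP  NZCV=0010
7: ✓ ADDHI  r2←0xef
8: · SUBLS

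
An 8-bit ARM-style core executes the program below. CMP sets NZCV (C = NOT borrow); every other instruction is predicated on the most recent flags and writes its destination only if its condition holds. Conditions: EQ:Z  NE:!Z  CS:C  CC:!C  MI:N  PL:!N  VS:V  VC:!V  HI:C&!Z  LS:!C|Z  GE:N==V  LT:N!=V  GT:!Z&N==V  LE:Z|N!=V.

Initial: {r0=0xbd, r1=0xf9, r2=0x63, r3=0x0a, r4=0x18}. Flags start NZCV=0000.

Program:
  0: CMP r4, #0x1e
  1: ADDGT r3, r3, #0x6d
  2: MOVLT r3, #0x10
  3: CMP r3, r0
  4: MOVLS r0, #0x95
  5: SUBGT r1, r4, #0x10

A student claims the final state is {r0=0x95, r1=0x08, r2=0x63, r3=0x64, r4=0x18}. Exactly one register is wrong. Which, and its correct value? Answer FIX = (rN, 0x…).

0: ✓ CMP  NZCV=1000
1: · ADDGT
2: ✓ MOVLT  r3←0x10
3: ✓ CMP  NZCV=0000
4: ✓ MOVLS  r0←0x95
5: ✓ SUBGT  r1←0x08

FIX = (r3, 0x10)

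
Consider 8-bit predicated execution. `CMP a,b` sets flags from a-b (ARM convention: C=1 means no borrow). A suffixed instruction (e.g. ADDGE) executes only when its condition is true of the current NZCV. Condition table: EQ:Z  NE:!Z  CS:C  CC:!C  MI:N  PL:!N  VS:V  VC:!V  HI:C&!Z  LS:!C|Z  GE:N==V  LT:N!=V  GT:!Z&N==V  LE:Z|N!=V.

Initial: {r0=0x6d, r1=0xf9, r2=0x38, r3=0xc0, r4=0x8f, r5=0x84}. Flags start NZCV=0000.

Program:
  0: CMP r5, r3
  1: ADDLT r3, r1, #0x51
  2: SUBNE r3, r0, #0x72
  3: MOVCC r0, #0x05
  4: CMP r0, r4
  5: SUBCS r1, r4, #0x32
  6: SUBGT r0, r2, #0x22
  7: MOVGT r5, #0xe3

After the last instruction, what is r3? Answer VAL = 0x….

VAL = 0xfb

[0] flags=1000 → (cmp)
[1] flags=1000 LT?T → r3=0x4a
[2] flags=1000 NE?T → r3=0xfb
[3] flags=1000 CC?T → r0=0x05
[4] flags=0000 → (cmp)
[5] flags=0000 CS?F → skip
[6] flags=0000 GT?T → r0=0x16
[7] flags=0000 GT?T → r5=0xe3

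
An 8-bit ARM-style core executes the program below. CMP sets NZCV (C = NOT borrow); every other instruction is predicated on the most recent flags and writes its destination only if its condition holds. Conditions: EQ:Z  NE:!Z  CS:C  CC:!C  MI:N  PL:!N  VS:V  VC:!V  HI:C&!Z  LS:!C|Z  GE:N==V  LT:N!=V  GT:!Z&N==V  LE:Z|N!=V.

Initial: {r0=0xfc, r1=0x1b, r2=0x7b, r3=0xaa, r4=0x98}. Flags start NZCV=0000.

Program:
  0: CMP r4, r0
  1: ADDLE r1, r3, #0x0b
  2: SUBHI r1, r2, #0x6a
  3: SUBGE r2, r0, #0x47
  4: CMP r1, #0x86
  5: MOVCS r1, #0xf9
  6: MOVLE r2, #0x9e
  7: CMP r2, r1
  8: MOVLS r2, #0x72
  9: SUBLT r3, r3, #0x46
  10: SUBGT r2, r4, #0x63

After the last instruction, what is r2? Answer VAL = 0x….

[0] flags=1000 → (cmp)
[1] flags=1000 LE?T → r1=0xb5
[2] flags=1000 HI?F → skip
[3] flags=1000 GE?F → skip
[4] flags=0010 → (cmp)
[5] flags=0010 CS?T → r1=0xf9
[6] flags=0010 LE?F → skip
[7] flags=1001 → (cmp)
[8] flags=1001 LS?T → r2=0x72
[9] flags=1001 LT?F → skip
[10] flags=1001 GT?T → r2=0x35

VAL = 0x35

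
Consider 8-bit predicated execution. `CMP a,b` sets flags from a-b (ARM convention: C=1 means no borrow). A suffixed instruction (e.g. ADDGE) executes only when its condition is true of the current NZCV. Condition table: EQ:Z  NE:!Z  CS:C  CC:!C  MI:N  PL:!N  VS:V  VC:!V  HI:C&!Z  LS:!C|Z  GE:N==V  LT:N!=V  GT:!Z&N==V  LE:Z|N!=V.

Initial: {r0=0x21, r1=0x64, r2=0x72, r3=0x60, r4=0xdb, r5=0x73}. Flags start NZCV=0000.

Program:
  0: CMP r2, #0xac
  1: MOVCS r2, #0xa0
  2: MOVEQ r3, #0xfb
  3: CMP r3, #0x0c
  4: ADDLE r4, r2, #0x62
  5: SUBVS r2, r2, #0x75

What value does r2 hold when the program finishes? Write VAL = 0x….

[0] flags=1001 → (cmp)
[1] flags=1001 CS?F → skip
[2] flags=1001 EQ?F → skip
[3] flags=0010 → (cmp)
[4] flags=0010 LE?F → skip
[5] flags=0010 VS?F → skip

VAL = 0x72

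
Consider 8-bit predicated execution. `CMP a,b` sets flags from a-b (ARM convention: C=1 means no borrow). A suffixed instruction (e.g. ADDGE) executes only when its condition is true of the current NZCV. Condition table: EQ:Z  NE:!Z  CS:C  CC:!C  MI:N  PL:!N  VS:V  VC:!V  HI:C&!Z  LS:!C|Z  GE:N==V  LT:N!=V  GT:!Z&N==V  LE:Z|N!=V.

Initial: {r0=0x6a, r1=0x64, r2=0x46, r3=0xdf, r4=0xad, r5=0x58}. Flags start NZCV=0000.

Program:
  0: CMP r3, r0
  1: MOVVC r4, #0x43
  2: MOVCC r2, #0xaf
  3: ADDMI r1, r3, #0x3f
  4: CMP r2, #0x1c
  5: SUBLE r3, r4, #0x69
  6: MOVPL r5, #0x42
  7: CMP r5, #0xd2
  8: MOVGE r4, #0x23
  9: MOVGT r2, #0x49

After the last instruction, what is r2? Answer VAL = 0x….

VAL = 0x49

[0] flags=0011 → (cmp)
[1] flags=0011 VC?F → skip
[2] flags=0011 CC?F → skip
[3] flags=0011 MI?F → skip
[4] flags=0010 → (cmp)
[5] flags=0010 LE?F → skip
[6] flags=0010 PL?T → r5=0x42
[7] flags=0000 → (cmp)
[8] flags=0000 GE?T → r4=0x23
[9] flags=0000 GT?T → r2=0x49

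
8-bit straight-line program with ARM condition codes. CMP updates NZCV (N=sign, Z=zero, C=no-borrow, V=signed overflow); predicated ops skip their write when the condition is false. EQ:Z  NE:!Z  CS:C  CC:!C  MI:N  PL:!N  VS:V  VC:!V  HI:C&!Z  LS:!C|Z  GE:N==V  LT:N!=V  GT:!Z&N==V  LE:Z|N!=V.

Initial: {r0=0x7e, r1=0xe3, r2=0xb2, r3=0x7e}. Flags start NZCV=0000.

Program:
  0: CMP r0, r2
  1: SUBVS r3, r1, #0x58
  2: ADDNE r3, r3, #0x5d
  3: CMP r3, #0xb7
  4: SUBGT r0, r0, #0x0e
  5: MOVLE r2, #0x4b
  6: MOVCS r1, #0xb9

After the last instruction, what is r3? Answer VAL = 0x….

VAL = 0xe8

[0] flags=1001 → (cmp)
[1] flags=1001 VS?T → r3=0x8b
[2] flags=1001 NE?T → r3=0xe8
[3] flags=0010 → (cmp)
[4] flags=0010 GT?T → r0=0x70
[5] flags=0010 LE?F → skip
[6] flags=0010 CS?T → r1=0xb9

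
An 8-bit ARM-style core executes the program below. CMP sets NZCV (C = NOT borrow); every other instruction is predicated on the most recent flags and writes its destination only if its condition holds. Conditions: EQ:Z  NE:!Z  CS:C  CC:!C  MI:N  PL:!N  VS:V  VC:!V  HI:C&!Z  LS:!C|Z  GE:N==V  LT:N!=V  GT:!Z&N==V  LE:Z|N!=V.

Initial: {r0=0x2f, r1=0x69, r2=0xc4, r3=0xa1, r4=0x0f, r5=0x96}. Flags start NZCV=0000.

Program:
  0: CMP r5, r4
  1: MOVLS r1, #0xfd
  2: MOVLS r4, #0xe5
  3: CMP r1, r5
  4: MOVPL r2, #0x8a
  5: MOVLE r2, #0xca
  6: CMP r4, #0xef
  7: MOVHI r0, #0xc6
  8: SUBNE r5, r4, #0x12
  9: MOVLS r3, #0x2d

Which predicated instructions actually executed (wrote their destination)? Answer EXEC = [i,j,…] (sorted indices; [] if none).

0: ✓ CMP  NZCV=1010
1: · MOVLS
2: · MOVLS
3: ✓ CMP  NZCV=1001
4: · MOVPL
5: · MOVLE
6: ✓ CMP  NZCV=0000
7: · MOVHI
8: ✓ SUBNE  r5←0xfd
9: ✓ MOVLS  r3←0x2d

EXEC = [8,9]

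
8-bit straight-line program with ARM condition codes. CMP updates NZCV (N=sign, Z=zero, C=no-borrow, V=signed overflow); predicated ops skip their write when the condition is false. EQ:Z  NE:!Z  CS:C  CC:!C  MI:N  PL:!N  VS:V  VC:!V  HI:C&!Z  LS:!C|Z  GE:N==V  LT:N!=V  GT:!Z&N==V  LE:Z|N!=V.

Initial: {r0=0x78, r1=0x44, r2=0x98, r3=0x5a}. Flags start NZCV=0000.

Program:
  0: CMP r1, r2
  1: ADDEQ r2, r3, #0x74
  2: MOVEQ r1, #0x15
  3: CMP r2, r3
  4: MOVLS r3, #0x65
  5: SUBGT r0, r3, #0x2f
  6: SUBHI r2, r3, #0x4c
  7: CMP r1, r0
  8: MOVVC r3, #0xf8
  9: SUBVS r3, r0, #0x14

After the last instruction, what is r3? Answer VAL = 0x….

0: ✓ CMP  NZCV=1001
1: · ADDEQ
2: · MOVEQ
3: ✓ CMP  NZCV=0011
4: · MOVLS
5: · SUBGT
6: ✓ SUBHI  r2←0x0e
7: ✓ CMP  NZCV=1000
8: ✓ MOVVC  r3←0xf8
9: · SUBVS

VAL = 0xf8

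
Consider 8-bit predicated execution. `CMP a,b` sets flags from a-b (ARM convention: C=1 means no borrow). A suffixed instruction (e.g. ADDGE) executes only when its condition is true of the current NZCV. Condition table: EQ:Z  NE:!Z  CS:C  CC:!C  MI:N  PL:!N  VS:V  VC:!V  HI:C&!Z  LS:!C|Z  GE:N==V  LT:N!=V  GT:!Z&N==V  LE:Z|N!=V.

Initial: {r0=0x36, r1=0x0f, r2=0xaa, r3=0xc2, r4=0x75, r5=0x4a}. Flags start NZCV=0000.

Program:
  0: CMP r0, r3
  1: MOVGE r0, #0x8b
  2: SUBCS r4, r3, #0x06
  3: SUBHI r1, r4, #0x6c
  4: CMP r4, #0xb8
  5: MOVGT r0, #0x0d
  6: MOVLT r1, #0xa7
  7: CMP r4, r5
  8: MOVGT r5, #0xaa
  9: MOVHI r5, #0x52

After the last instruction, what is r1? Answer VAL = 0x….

[0] flags=0000 → (cmp)
[1] flags=0000 GE?T → r0=0x8b
[2] flags=0000 CS?F → skip
[3] flags=0000 HI?F → skip
[4] flags=1001 → (cmp)
[5] flags=1001 GT?T → r0=0x0d
[6] flags=1001 LT?F → skip
[7] flags=0010 → (cmp)
[8] flags=0010 GT?T → r5=0xaa
[9] flags=0010 HI?T → r5=0x52

VAL = 0x0f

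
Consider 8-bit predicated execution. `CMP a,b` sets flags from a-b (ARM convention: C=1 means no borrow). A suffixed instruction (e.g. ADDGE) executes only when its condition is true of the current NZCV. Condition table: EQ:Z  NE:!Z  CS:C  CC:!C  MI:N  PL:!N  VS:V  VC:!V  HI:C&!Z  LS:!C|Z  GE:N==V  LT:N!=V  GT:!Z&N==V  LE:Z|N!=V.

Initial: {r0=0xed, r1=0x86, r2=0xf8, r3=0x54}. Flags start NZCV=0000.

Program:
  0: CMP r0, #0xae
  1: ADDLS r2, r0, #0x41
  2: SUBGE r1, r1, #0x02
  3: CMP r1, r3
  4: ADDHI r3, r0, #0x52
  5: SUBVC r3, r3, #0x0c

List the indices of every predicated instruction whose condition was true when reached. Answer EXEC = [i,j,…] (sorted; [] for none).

EXEC = [2,4]

0: ✓ CMP  NZCV=0010
1: · ADDLS
2: ✓ SUBGE  r1←0x84
3: ✓ CMP  NZCV=0011
4: ✓ ADDHI  r3←0x3f
5: · SUBVC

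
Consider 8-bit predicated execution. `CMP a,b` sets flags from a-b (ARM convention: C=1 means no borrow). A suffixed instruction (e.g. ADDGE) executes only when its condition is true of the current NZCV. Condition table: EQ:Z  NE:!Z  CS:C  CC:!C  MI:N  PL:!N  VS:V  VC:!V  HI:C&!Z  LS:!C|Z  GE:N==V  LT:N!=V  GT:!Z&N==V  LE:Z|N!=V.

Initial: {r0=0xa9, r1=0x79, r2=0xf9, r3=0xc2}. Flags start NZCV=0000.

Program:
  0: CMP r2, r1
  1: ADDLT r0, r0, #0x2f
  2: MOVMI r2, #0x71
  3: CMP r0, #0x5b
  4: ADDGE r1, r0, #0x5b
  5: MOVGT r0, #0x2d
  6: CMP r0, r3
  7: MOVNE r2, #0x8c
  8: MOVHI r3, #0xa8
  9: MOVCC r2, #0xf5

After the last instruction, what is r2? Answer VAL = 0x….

[0] flags=1010 → (cmp)
[1] flags=1010 LT?T → r0=0xd8
[2] flags=1010 MI?T → r2=0x71
[3] flags=0011 → (cmp)
[4] flags=0011 GE?F → skip
[5] flags=0011 GT?F → skip
[6] flags=0010 → (cmp)
[7] flags=0010 NE?T → r2=0x8c
[8] flags=0010 HI?T → r3=0xa8
[9] flags=0010 CC?F → skip

VAL = 0x8c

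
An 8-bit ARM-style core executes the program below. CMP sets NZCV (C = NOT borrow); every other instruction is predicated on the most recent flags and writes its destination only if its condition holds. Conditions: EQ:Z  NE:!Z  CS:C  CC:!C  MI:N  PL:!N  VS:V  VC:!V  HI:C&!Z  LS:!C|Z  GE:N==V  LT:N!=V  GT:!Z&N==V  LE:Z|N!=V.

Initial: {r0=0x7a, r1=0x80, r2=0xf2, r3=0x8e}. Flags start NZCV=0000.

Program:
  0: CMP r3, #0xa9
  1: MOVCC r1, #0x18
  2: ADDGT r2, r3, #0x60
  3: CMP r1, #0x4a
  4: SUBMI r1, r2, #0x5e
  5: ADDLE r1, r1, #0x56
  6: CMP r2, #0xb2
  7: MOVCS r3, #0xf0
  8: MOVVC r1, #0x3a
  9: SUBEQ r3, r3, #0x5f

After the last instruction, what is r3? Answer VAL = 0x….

VAL = 0xf0

[0] flags=1000 → (cmp)
[1] flags=1000 CC?T → r1=0x18
[2] flags=1000 GT?F → skip
[3] flags=1000 → (cmp)
[4] flags=1000 MI?T → r1=0x94
[5] flags=1000 LE?T → r1=0xea
[6] flags=0010 → (cmp)
[7] flags=0010 CS?T → r3=0xf0
[8] flags=0010 VC?T → r1=0x3a
[9] flags=0010 EQ?F → skip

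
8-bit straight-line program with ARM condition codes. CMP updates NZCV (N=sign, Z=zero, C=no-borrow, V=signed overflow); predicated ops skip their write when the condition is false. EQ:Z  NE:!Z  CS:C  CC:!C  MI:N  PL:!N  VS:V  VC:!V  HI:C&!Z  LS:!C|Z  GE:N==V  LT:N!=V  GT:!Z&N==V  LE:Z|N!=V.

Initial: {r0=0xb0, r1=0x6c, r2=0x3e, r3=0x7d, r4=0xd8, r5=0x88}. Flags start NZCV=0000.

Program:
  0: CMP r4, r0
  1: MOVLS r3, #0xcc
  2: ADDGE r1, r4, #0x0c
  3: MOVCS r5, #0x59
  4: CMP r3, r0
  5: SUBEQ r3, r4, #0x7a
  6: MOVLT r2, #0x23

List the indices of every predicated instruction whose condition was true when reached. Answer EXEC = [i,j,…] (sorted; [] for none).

EXEC = [2,3]

[0] flags=0010 → (cmp)
[1] flags=0010 LS?F → skip
[2] flags=0010 GE?T → r1=0xe4
[3] flags=0010 CS?T → r5=0x59
[4] flags=1001 → (cmp)
[5] flags=1001 EQ?F → skip
[6] flags=1001 LT?F → skip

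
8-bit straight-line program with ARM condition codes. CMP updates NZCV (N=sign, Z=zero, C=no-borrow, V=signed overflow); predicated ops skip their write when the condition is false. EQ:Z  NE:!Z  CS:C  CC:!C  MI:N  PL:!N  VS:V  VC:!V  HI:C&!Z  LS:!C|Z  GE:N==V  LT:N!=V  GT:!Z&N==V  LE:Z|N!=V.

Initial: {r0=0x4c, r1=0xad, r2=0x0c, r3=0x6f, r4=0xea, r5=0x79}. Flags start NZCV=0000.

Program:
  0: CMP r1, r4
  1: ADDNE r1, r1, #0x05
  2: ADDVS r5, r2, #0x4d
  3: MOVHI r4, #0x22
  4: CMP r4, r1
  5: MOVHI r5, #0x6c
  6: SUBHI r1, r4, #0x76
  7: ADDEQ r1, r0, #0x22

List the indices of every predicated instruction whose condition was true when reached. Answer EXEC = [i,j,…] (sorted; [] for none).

EXEC = [1,5,6]

0: ✓ CMP  NZCV=1000
1: ✓ ADDNE  r1←0xb2
2: · ADDVS
3: · MOVHI
4: ✓ CMP  NZCV=0010
5: ✓ MOVHI  r5←0x6c
6: ✓ SUBHI  r1←0x74
7: · ADDEQ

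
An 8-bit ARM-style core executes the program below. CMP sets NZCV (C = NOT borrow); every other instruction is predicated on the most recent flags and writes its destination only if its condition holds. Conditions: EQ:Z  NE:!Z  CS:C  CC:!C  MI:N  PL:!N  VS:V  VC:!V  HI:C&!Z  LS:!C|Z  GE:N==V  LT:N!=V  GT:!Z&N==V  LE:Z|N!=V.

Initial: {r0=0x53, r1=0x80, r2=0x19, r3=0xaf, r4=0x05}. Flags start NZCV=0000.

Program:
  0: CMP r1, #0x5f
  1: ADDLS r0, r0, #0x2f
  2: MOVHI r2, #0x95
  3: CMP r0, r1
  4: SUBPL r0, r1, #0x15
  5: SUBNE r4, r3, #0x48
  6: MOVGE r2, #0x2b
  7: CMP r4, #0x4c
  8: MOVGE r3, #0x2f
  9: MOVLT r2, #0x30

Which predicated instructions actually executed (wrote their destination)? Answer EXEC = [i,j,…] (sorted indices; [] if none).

EXEC = [2,5,6,8]

0: ✓ CMP  NZCV=0011
1: · ADDLS
2: ✓ MOVHI  r2←0x95
3: ✓ CMP  NZCV=1001
4: · SUBPL
5: ✓ SUBNE  r4←0x67
6: ✓ MOVGE  r2←0x2b
7: ✓ CMP  NZCV=0010
8: ✓ MOVGE  r3←0x2f
9: · MOVLT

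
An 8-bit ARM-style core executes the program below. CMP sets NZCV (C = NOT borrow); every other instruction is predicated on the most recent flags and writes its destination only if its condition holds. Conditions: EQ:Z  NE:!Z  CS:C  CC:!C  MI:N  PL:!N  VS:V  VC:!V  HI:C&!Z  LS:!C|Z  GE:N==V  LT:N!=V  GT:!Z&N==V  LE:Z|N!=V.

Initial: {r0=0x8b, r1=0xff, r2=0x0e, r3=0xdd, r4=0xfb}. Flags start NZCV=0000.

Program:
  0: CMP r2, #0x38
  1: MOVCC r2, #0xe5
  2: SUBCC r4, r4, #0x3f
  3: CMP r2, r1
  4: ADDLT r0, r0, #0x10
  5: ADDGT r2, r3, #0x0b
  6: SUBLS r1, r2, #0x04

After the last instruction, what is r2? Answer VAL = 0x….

VAL = 0xe5

[0] flags=1000 → (cmp)
[1] flags=1000 CC?T → r2=0xe5
[2] flags=1000 CC?T → r4=0xbc
[3] flags=1000 → (cmp)
[4] flags=1000 LT?T → r0=0x9b
[5] flags=1000 GT?F → skip
[6] flags=1000 LS?T → r1=0xe1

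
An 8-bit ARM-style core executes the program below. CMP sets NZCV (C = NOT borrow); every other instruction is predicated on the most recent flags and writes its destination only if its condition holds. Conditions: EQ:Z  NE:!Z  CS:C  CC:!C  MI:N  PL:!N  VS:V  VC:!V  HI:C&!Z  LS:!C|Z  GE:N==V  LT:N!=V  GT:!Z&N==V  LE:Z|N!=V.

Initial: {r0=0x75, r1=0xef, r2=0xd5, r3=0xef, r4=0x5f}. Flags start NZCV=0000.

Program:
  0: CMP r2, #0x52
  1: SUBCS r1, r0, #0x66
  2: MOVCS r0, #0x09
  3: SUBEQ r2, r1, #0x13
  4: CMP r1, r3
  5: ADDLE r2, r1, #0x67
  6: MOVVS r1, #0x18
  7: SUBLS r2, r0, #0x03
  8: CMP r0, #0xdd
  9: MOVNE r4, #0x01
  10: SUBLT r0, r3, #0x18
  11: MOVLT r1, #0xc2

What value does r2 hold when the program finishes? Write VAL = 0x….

[0] flags=1010 → (cmp)
[1] flags=1010 CS?T → r1=0x0f
[2] flags=1010 CS?T → r0=0x09
[3] flags=1010 EQ?F → skip
[4] flags=0000 → (cmp)
[5] flags=0000 LE?F → skip
[6] flags=0000 VS?F → skip
[7] flags=0000 LS?T → r2=0x06
[8] flags=0000 → (cmp)
[9] flags=0000 NE?T → r4=0x01
[10] flags=0000 LT?F → skip
[11] flags=0000 LT?F → skip

VAL = 0x06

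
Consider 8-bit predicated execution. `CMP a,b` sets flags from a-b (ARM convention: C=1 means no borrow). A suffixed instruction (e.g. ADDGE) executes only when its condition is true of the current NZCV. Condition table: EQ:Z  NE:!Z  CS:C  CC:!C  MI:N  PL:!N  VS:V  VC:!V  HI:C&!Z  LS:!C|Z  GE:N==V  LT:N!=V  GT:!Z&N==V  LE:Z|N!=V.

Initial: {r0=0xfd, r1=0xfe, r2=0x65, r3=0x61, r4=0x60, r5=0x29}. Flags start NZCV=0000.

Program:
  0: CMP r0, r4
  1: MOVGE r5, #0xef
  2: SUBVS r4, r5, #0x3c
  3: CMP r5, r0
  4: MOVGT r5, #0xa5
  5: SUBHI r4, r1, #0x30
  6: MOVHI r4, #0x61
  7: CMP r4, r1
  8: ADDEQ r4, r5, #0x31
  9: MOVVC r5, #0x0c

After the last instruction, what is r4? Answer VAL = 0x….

[0] flags=1010 → (cmp)
[1] flags=1010 GE?F → skip
[2] flags=1010 VS?F → skip
[3] flags=0000 → (cmp)
[4] flags=0000 GT?T → r5=0xa5
[5] flags=0000 HI?F → skip
[6] flags=0000 HI?F → skip
[7] flags=0000 → (cmp)
[8] flags=0000 EQ?F → skip
[9] flags=0000 VC?T → r5=0x0c

VAL = 0x60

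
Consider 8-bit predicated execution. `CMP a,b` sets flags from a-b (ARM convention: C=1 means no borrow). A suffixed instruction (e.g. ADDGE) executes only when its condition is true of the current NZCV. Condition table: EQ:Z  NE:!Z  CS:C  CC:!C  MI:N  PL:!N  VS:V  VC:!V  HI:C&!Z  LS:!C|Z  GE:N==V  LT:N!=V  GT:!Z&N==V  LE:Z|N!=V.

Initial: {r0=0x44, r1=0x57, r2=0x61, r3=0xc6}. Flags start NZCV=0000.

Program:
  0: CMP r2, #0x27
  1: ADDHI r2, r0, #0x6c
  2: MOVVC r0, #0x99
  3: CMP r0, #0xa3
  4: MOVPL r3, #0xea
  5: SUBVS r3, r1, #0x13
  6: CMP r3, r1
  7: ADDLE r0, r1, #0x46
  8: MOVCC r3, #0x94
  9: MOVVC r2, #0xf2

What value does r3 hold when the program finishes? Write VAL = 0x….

[0] flags=0010 → (cmp)
[1] flags=0010 HI?T → r2=0xb0
[2] flags=0010 VC?T → r0=0x99
[3] flags=1000 → (cmp)
[4] flags=1000 PL?F → skip
[5] flags=1000 VS?F → skip
[6] flags=0011 → (cmp)
[7] flags=0011 LE?T → r0=0x9d
[8] flags=0011 CC?F → skip
[9] flags=0011 VC?F → skip

VAL = 0xc6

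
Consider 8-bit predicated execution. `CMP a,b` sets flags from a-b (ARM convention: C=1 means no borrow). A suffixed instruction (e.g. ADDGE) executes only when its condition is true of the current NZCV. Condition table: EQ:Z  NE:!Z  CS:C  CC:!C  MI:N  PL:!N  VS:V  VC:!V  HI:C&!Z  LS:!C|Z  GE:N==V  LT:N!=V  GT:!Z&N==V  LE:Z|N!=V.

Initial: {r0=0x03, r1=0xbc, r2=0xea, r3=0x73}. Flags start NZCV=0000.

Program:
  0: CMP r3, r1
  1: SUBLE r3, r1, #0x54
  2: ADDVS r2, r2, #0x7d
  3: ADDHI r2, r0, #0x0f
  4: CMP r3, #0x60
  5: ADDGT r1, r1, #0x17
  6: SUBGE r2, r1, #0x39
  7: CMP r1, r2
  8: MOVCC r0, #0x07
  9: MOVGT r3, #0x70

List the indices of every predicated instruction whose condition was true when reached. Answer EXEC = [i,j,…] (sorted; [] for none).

EXEC = [2,5,6,9]

0: ✓ CMP  NZCV=1001
1: · SUBLE
2: ✓ ADDVS  r2←0x67
3: · ADDHI
4: ✓ CMP  NZCV=0010
5: ✓ ADDGT  r1←0xd3
6: ✓ SUBGE  r2←0x9a
7: ✓ CMP  NZCV=0010
8: · MOVCC
9: ✓ MOVGT  r3←0x70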